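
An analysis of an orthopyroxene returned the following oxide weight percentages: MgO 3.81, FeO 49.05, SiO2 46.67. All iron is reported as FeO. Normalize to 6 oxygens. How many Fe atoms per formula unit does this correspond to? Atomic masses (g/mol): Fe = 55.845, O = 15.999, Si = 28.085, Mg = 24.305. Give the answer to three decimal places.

1.758 Fe apfu

3.81 wt% MgO ÷ 40.304 g/mol = 0.09453 mol, giving 0.09453 Mg and 0.09453 O.
49.05 wt% FeO ÷ 71.844 g/mol = 0.68273 mol, giving 0.68273 Fe and 0.68273 O.
46.67 wt% SiO2 ÷ 60.083 g/mol = 0.77676 mol, giving 0.77676 Si and 1.55352 O.
Oxygen sums to 2.33078; scaling by 6/2.33078 = 2.57425 puts the formula on 6 O.
Fe: 0.68273 × 2.57425 = 1.758 atoms per formula unit.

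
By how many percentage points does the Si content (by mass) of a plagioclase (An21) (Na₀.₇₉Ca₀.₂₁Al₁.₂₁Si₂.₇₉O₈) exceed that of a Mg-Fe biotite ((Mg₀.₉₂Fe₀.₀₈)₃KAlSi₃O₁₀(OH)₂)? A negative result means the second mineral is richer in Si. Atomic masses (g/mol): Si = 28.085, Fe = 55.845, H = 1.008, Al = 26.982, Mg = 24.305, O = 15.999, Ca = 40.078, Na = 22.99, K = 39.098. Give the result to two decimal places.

9.67 percentage points

M(Na₀.₇₉Ca₀.₂₁Al₁.₂₁Si₂.₇₉O₈) = 265.576 g/mol, so wt% Si = 78.357/265.576 × 100 = 29.50%.
M((Mg₀.₉₂Fe₀.₀₈)₃KAlSi₃O₁₀(OH)₂) = 424.824 g/mol, so wt% Si = 84.255/424.824 × 100 = 19.83%.
29.50 − 19.83 = 9.67 pp.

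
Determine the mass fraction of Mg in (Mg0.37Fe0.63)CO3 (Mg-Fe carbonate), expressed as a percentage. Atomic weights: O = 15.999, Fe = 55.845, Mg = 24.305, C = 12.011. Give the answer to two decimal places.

Molar mass of (Mg0.37Fe0.63)CO3: 0.37·24.305 + 0.63·55.845 + 1·12.011 + 3·15.999 = 104.183 g/mol.
Mass of Mg per formula unit: 0.37 × 24.305 = 8.993 g.
Weight fraction Mg = 8.993 / 104.183 = 0.0863.

8.63 wt%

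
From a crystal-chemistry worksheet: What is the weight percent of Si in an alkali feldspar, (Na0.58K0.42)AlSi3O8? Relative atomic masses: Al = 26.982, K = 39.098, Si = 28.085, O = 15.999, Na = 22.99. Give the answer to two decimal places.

M((Na0.58K0.42)AlSi3O8) = 268.984 g/mol.
Si contributes 3 × 28.085 = 84.255 g per mole.
84.255/268.984 = 0.3132 → 31.32%.

31.32 mass %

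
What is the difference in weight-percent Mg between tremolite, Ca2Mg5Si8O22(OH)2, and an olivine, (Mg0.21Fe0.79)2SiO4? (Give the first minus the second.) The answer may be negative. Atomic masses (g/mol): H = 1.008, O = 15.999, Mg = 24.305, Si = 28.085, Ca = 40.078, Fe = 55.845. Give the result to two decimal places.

9.60 percentage points

Mg in Ca2Mg5Si8O22(OH)2: molar mass 812.353 g/mol; 5×24.305 = 121.525 g → 14.96 wt%.
Mg in (Mg0.21Fe0.79)2SiO4: molar mass 190.524 g/mol; 0.42×24.305 = 10.208 g → 5.36 wt%.
Difference = 14.96 − 5.36 = 9.60 percentage points.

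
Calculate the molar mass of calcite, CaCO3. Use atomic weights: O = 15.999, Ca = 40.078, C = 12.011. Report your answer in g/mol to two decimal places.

100.09 g/mol

Ca: 1 × 40.078 = 40.0780
C: 1 × 12.011 = 12.0110
O: 3 × 15.999 = 47.9970
Summing the contributions gives the formula mass.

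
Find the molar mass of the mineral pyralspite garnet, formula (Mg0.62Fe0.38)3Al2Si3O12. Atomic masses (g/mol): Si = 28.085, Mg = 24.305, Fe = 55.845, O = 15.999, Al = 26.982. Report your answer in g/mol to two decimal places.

Mg: 1.86 × 24.305 = 45.2073
Fe: 1.14 × 55.845 = 63.6633
Al: 2 × 26.982 = 53.9640
Si: 3 × 28.085 = 84.2550
O: 12 × 15.999 = 191.9880
Summing the contributions gives the formula mass.

439.08 g/mol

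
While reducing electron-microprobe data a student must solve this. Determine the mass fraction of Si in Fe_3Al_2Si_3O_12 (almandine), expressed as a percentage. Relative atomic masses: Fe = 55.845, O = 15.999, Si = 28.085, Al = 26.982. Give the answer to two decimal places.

16.93 wt%

Molar mass of Fe_3Al_2Si_3O_12: 3×55.845 + 2×26.982 + 3×28.085 + 12×15.999 = 497.742 g/mol.
Mass of Si per formula unit: 3 × 28.085 = 84.255 g.
Weight fraction Si = 84.255 / 497.742 = 0.1693.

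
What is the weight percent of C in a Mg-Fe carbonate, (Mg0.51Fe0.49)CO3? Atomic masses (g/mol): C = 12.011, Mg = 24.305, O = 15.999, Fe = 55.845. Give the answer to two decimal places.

Molar mass of (Mg0.51Fe0.49)CO3: 0.51*24.305 + 0.49*55.845 + 1*12.011 + 3*15.999 = 99.768 g/mol.
Mass of C per formula unit: 1 × 12.011 = 12.011 g.
Weight fraction C = 12.011 / 99.768 = 0.1204.

12.04 wt%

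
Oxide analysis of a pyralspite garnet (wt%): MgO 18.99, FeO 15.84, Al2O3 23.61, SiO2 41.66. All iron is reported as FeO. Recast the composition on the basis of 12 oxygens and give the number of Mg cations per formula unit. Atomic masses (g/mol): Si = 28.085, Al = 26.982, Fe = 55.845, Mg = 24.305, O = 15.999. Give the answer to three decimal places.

18.99 wt% MgO ÷ 40.304 g/mol = 0.47117 mol, giving 0.47117 Mg and 0.47117 O.
15.84 wt% FeO ÷ 71.844 g/mol = 0.22048 mol, giving 0.22048 Fe and 0.22048 O.
23.61 wt% Al2O3 ÷ 101.961 g/mol = 0.23156 mol, giving 0.46312 Al and 0.69468 O.
41.66 wt% SiO2 ÷ 60.083 g/mol = 0.69337 mol, giving 0.69337 Si and 1.38674 O.
Oxygen sums to 2.77307; scaling by 12/2.77307 = 4.32733 puts the formula on 12 O.
Mg: 0.47117 × 4.32733 = 2.039 atoms per formula unit.

2.039 Mg apfu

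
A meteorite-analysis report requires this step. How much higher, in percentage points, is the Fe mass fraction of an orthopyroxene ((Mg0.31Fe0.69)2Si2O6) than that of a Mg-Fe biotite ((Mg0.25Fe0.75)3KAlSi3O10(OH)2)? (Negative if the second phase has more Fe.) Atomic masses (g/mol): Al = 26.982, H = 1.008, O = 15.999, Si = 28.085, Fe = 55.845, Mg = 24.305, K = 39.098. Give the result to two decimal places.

5.81 percentage points

Fe in (Mg0.31Fe0.69)2Si2O6: molar mass 244.299 g/mol; 1.38×55.845 = 77.066 g → 31.55 wt%.
Fe in (Mg0.25Fe0.75)3KAlSi3O10(OH)2: molar mass 488.219 g/mol; 2.25×55.845 = 125.651 g → 25.74 wt%.
Difference = 31.55 − 25.74 = 5.81 percentage points.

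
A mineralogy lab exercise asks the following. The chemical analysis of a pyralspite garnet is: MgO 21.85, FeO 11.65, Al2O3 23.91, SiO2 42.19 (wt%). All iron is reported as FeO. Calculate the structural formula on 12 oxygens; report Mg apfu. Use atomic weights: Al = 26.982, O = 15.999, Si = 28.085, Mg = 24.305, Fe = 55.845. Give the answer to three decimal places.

2.313 Mg apfu

MgO (M=40.304): mol = 0.54213; Mg = 0.54213, O = 0.54213.
FeO (M=71.844): mol = 0.16216; Fe = 0.16216, O = 0.16216.
Al2O3 (M=101.961): mol = 0.23450; Al = 0.46900, O = 0.70350.
SiO2 (M=60.083): mol = 0.70220; Si = 0.70220, O = 1.40440.
ΣO = 2.81219; factor = 12/ΣO = 4.26714.
Mg apfu = 0.54213 × 4.26714 = 2.313.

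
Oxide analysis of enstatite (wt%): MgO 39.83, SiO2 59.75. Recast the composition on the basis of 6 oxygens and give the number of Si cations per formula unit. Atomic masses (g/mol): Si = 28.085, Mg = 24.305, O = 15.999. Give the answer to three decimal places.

MgO (M=40.304): mol = 0.98824; Mg = 0.98824, O = 0.98824.
SiO2 (M=60.083): mol = 0.99446; Si = 0.99446, O = 1.98892.
ΣO = 2.97716; factor = 6/ΣO = 2.01534.
Si apfu = 0.99446 × 2.01534 = 2.004.

2.004 Si apfu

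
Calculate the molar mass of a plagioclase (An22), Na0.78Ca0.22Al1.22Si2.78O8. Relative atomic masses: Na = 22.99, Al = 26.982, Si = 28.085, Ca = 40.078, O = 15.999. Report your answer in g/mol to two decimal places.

265.74 g/mol

The formula mass is the sum 0.78*22.99 + 0.22*40.078 + 1.22*26.982 + 2.78*28.085 + 8*15.999.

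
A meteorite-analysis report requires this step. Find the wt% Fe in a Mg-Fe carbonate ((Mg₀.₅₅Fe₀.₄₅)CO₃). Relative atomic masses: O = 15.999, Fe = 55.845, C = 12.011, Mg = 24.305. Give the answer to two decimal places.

25.51 mass %

Formula mass = 0.55·24.305 + 0.45·55.845 + 1·12.011 + 3·15.999 = 98.506 g/mol, of which 25.130 g is Fe.
So Fe makes up 25.130/98.506 = 0.2551 of the mass, i.e. 25.51%.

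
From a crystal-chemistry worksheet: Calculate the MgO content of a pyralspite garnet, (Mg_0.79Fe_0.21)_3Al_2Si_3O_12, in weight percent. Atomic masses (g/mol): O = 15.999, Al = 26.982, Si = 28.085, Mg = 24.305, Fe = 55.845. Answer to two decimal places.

22.58 wt%

Molar mass of (Mg_0.79Fe_0.21)_3Al_2Si_3O_12 = 2.37*24.305 + 0.63*55.845 + 2*26.982 + 3*28.085 + 12*15.999 = 422.992 g/mol.
Each formula unit contains 2.37 Mg, equivalent to 2.37/1 = 2.3700 mol MgO.
M(MgO) = 1×24.305 + 1×15.999 = 40.304 g/mol.
Mass of MgO per formula unit = 2.3700 × 40.304 = 95.520 g.
MgO wt% = 95.520 / 422.992 × 100 = 22.58%.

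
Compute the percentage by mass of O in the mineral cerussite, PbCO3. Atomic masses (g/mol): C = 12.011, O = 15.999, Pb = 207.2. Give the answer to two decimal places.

Molar mass of PbCO3: 1×207.2 + 1×12.011 + 3×15.999 = 267.208 g/mol.
Mass of O per formula unit: 3 × 15.999 = 47.997 g.
Weight fraction O = 47.997 / 267.208 = 0.1796.

17.96 wt%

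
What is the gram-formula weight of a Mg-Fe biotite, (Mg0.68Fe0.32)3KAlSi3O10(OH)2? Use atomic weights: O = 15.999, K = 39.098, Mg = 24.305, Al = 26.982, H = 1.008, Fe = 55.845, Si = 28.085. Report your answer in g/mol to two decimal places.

447.53 g/mol

The formula mass is the sum 2.04×24.305 + 0.96×55.845 + 1×39.098 + 1×26.982 + 3×28.085 + 12×15.999 + 2×1.008.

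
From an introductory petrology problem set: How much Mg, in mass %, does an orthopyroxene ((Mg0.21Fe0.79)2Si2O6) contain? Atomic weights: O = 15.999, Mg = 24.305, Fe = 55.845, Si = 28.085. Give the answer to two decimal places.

Molar mass of (Mg0.21Fe0.79)2Si2O6: 0.42×24.305 + 1.58×55.845 + 2×28.085 + 6×15.999 = 250.607 g/mol.
Mass of Mg per formula unit: 0.42 × 24.305 = 10.208 g.
Weight fraction Mg = 10.208 / 250.607 = 0.0407.

4.07 mass %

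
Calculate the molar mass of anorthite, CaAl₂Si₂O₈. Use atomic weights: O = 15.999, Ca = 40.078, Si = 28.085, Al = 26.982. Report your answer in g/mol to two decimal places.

278.20 g/mol

The formula mass is the sum 1·40.078 + 2·26.982 + 2·28.085 + 8·15.999.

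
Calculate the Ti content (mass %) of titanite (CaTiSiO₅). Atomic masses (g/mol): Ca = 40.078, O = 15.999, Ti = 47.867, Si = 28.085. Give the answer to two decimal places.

24.42 mass %

Formula mass = 1·40.078 + 1·47.867 + 1·28.085 + 5·15.999 = 196.025 g/mol, of which 47.867 g is Ti.
So Ti makes up 47.867/196.025 = 0.2442 of the mass, i.e. 24.42%.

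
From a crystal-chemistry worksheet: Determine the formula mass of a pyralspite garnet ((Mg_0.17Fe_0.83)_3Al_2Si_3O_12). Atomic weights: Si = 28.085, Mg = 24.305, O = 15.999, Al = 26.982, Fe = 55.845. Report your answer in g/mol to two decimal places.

481.66 g/mol

M = 0.51×24.305 + 2.49×55.845 + 2×26.982 + 3×28.085 + 12×15.999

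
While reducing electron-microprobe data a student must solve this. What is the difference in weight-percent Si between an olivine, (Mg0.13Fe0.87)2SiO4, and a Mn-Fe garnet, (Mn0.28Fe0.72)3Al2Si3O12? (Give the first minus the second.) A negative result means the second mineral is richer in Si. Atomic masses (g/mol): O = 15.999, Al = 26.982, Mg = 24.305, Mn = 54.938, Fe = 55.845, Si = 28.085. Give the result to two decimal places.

M((Mg0.13Fe0.87)2SiO4) = 195.571 g/mol, so wt% Si = 28.085/195.571 × 100 = 14.36%.
M((Mn0.28Fe0.72)3Al2Si3O12) = 496.980 g/mol, so wt% Si = 84.255/496.980 × 100 = 16.95%.
14.36 − 16.95 = -2.59 pp.

-2.59 percentage points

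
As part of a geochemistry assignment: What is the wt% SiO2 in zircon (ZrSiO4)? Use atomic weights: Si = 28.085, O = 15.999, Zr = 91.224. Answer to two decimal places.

Formula mass = 183.305 g/mol.
1 Si → 1.0000 mol SiO2 per formula unit; M(SiO2) = 60.083, so SiO2 mass = 60.083 g.
60.083/183.305 × 100 = 32.78 wt%.

32.78 wt%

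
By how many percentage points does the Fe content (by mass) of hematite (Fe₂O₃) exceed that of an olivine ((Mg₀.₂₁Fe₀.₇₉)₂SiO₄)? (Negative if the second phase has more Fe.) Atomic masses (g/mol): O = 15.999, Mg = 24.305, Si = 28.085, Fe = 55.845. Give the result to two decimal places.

M(Fe₂O₃) = 159.687 g/mol, so wt% Fe = 111.690/159.687 × 100 = 69.94%.
M((Mg₀.₂₁Fe₀.₇₉)₂SiO₄) = 190.524 g/mol, so wt% Fe = 88.235/190.524 × 100 = 46.31%.
69.94 − 46.31 = 23.63 pp.

23.63 percentage points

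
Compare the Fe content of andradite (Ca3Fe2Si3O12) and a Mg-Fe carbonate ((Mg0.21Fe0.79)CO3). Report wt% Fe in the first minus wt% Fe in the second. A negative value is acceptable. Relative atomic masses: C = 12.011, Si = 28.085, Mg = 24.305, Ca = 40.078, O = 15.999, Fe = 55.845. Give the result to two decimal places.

-18.41 percentage points

Fe in Ca3Fe2Si3O12: molar mass 508.167 g/mol; 2×55.845 = 111.690 g → 21.98 wt%.
Fe in (Mg0.21Fe0.79)CO3: molar mass 109.230 g/mol; 0.79×55.845 = 44.118 g → 40.39 wt%.
Difference = 21.98 − 40.39 = -18.41 percentage points.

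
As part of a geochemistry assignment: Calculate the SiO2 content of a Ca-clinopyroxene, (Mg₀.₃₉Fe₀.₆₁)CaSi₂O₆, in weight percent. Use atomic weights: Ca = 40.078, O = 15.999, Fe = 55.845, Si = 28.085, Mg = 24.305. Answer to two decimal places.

50.96 wt%

Molar mass of (Mg₀.₃₉Fe₀.₆₁)CaSi₂O₆ = 0.39×24.305 + 0.61×55.845 + 1×40.078 + 2×28.085 + 6×15.999 = 235.786 g/mol.
Each formula unit contains 2 Si, equivalent to 2/1 = 2.0000 mol SiO2.
M(SiO2) = 1×28.085 + 2×15.999 = 60.083 g/mol.
Mass of SiO2 per formula unit = 2.0000 × 60.083 = 120.166 g.
SiO2 wt% = 120.166 / 235.786 × 100 = 50.96%.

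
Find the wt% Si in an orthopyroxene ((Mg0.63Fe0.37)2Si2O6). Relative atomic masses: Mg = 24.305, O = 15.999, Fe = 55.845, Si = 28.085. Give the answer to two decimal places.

25.06 weight percent

Molar mass of (Mg0.63Fe0.37)2Si2O6: 1.26·24.305 + 0.74·55.845 + 2·28.085 + 6·15.999 = 224.114 g/mol.
Mass of Si per formula unit: 2 × 28.085 = 56.170 g.
Weight fraction Si = 56.170 / 224.114 = 0.2506.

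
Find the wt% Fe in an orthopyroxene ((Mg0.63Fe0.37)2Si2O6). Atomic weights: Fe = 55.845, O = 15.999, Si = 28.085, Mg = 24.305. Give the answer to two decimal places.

18.44 weight percent

Formula mass = 1.26×24.305 + 0.74×55.845 + 2×28.085 + 6×15.999 = 224.114 g/mol, of which 41.325 g is Fe.
So Fe makes up 41.325/224.114 = 0.1844 of the mass, i.e. 18.44%.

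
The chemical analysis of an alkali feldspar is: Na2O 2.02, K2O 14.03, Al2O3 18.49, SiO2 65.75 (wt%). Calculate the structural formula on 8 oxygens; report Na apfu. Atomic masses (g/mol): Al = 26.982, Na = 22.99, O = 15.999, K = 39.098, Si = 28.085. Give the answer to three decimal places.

2.02 wt% Na2O ÷ 61.979 g/mol = 0.03259 mol, giving 0.06518 Na and 0.03259 O.
14.03 wt% K2O ÷ 94.195 g/mol = 0.14895 mol, giving 0.29790 K and 0.14895 O.
18.49 wt% Al2O3 ÷ 101.961 g/mol = 0.18134 mol, giving 0.36268 Al and 0.54402 O.
65.75 wt% SiO2 ÷ 60.083 g/mol = 1.09432 mol, giving 1.09432 Si and 2.18864 O.
Oxygen sums to 2.91420; scaling by 8/2.91420 = 2.74518 puts the formula on 8 O.
Na: 0.06518 × 2.74518 = 0.179 atoms per formula unit.

0.179 Na apfu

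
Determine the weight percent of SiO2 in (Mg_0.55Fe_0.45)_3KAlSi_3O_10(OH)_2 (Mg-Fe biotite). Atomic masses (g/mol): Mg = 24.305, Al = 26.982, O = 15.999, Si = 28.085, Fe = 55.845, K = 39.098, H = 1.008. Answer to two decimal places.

Formula mass = 459.833 g/mol.
3 Si → 3.0000 mol SiO2 per formula unit; M(SiO2) = 60.083, so SiO2 mass = 180.249 g.
180.249/459.833 × 100 = 39.20 wt%.

39.20 wt%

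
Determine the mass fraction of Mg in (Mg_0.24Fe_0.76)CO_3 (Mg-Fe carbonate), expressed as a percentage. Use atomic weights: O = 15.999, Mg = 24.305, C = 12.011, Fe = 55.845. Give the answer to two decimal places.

Formula mass = 0.24*24.305 + 0.76*55.845 + 1*12.011 + 3*15.999 = 108.283 g/mol, of which 5.833 g is Mg.
So Mg makes up 5.833/108.283 = 0.0539 of the mass, i.e. 5.39%.

5.39 mass %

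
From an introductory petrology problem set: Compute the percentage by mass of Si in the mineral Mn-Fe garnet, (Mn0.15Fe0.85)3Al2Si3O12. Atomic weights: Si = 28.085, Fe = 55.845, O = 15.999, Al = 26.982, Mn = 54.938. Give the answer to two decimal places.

Formula mass = 0.45×54.938 + 2.55×55.845 + 2×26.982 + 3×28.085 + 12×15.999 = 497.334 g/mol, of which 84.255 g is Si.
So Si makes up 84.255/497.334 = 0.1694 of the mass, i.e. 16.94%.

16.94 weight percent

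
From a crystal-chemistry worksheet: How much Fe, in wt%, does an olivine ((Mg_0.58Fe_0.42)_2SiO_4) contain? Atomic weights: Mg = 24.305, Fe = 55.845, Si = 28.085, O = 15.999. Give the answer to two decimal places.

M((Mg_0.58Fe_0.42)_2SiO_4) = 167.185 g/mol.
Fe contributes 0.84 × 55.845 = 46.910 g per mole.
46.910/167.185 = 0.2806 → 28.06%.

28.06 wt%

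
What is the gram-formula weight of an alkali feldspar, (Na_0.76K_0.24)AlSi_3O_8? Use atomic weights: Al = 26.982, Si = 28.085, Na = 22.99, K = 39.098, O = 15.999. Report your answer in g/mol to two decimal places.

266.08 g/mol

The formula mass is the sum 0.76(22.99) + 0.24(39.098) + 1(26.982) + 3(28.085) + 8(15.999).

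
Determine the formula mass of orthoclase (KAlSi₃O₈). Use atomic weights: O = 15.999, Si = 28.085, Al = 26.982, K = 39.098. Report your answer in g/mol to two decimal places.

K: 1 × 39.098 = 39.0980
Al: 1 × 26.982 = 26.9820
Si: 3 × 28.085 = 84.2550
O: 8 × 15.999 = 127.9920
Summing the contributions gives the formula mass.

278.33 g/mol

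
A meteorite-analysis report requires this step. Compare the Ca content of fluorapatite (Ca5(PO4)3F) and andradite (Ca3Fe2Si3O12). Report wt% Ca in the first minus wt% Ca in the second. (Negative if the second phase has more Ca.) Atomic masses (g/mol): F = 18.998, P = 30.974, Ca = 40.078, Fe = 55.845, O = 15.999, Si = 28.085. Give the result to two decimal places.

16.08 percentage points

First mineral: 200.390 g Ca in 504.298 g formula = 39.74 wt% Ca.
Second mineral: 120.234 g Ca in 508.167 g formula = 23.66 wt% Ca.
39.74% − 23.66% gives a difference of 16.08 percentage points.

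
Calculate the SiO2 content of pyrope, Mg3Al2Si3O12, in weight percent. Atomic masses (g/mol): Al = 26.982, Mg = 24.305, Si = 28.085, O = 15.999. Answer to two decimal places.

44.71 wt%

Molar mass of Mg3Al2Si3O12 = 3·24.305 + 2·26.982 + 3·28.085 + 12·15.999 = 403.122 g/mol.
Each formula unit contains 3 Si, equivalent to 3/1 = 3.0000 mol SiO2.
M(SiO2) = 1×28.085 + 2×15.999 = 60.083 g/mol.
Mass of SiO2 per formula unit = 3.0000 × 60.083 = 180.249 g.
SiO2 wt% = 180.249 / 403.122 × 100 = 44.71%.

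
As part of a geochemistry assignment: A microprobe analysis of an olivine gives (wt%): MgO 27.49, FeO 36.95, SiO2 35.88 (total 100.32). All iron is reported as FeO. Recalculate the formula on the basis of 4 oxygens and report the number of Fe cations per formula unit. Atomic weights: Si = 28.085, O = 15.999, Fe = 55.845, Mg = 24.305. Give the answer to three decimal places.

0.861 Fe apfu

27.49 wt% MgO ÷ 40.304 g/mol = 0.68207 mol, giving 0.68207 Mg and 0.68207 O.
36.95 wt% FeO ÷ 71.844 g/mol = 0.51431 mol, giving 0.51431 Fe and 0.51431 O.
35.88 wt% SiO2 ÷ 60.083 g/mol = 0.59717 mol, giving 0.59717 Si and 1.19434 O.
Oxygen sums to 2.39072; scaling by 4/2.39072 = 1.67314 puts the formula on 4 O.
Fe: 0.51431 × 1.67314 = 0.861 atoms per formula unit.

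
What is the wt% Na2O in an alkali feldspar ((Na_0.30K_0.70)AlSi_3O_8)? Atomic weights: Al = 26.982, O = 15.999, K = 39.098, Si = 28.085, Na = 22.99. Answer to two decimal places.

M((Na_0.30K_0.70)AlSi_3O_8) = 273.495 g/mol; M(Na2O) = 61.979 g/mol.
Moles Na2O per formula unit = 0.30 Na ÷ 2 = 0.1500.
Na2O fraction = (0.1500 × 61.979) / 273.495 = 9.297/273.495 = 0.0340.

3.40 wt%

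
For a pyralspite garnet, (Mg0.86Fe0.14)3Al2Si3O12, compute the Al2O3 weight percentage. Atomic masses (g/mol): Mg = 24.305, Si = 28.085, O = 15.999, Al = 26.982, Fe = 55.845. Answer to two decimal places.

24.49 wt%

M((Mg0.86Fe0.14)3Al2Si3O12) = 416.369 g/mol; M(Al2O3) = 101.961 g/mol.
Moles Al2O3 per formula unit = 2 Al ÷ 2 = 1.0000.
Al2O3 fraction = (1.0000 × 101.961) / 416.369 = 101.961/416.369 = 0.2449.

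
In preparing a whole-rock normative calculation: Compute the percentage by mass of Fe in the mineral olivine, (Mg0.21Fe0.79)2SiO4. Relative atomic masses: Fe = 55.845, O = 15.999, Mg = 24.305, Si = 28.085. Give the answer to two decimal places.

Molar mass of (Mg0.21Fe0.79)2SiO4: 0.42·24.305 + 1.58·55.845 + 1·28.085 + 4·15.999 = 190.524 g/mol.
Mass of Fe per formula unit: 1.58 × 55.845 = 88.235 g.
Weight fraction Fe = 88.235 / 190.524 = 0.4631.

46.31 weight percent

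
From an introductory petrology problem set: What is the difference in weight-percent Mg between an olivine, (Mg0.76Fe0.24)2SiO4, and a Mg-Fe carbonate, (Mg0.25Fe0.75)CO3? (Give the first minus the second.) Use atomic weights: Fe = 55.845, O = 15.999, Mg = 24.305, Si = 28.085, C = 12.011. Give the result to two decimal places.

Mg in (Mg0.76Fe0.24)2SiO4: molar mass 155.830 g/mol; 1.52×24.305 = 36.944 g → 23.71 wt%.
Mg in (Mg0.25Fe0.75)CO3: molar mass 107.968 g/mol; 0.25×24.305 = 6.076 g → 5.63 wt%.
Difference = 23.71 − 5.63 = 18.08 percentage points.

18.08 percentage points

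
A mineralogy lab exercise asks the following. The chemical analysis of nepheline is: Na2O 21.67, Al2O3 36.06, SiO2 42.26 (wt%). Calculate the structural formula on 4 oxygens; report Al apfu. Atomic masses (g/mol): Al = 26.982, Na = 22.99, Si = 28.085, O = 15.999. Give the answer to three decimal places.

1.004 Al apfu

21.67 wt% Na2O ÷ 61.979 g/mol = 0.34963 mol, giving 0.69926 Na and 0.34963 O.
36.06 wt% Al2O3 ÷ 101.961 g/mol = 0.35366 mol, giving 0.70732 Al and 1.06098 O.
42.26 wt% SiO2 ÷ 60.083 g/mol = 0.70336 mol, giving 0.70336 Si and 1.40672 O.
Oxygen sums to 2.81733; scaling by 4/2.81733 = 1.41978 puts the formula on 4 O.
Al: 0.70732 × 1.41978 = 1.004 atoms per formula unit.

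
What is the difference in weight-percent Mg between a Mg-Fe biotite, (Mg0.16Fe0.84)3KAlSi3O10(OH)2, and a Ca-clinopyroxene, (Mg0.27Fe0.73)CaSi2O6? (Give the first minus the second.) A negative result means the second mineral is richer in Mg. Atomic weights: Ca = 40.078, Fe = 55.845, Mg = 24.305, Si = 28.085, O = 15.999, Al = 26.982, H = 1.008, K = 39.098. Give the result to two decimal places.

-0.39 percentage points

Mg in (Mg0.16Fe0.84)3KAlSi3O10(OH)2: molar mass 496.735 g/mol; 0.48×24.305 = 11.666 g → 2.35 wt%.
Mg in (Mg0.27Fe0.73)CaSi2O6: molar mass 239.571 g/mol; 0.27×24.305 = 6.562 g → 2.74 wt%.
Difference = 2.35 − 2.74 = -0.39 percentage points.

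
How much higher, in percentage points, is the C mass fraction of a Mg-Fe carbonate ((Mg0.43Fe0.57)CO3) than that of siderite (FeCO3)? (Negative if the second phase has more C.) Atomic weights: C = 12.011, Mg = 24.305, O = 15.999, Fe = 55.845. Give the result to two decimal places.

First mineral: 12.011 g C in 102.291 g formula = 11.74 wt% C.
Second mineral: 12.011 g C in 115.853 g formula = 10.37 wt% C.
11.74% − 10.37% gives a difference of 1.37 percentage points.

1.37 percentage points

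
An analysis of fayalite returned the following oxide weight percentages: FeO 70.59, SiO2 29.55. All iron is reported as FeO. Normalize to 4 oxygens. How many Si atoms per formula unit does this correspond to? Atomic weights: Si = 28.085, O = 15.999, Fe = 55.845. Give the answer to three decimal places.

70.59 wt% FeO ÷ 71.844 g/mol = 0.98255 mol, giving 0.98255 Fe and 0.98255 O.
29.55 wt% SiO2 ÷ 60.083 g/mol = 0.49182 mol, giving 0.49182 Si and 0.98364 O.
Oxygen sums to 1.96619; scaling by 4/1.96619 = 2.03439 puts the formula on 4 O.
Si: 0.49182 × 2.03439 = 1.001 atoms per formula unit.

1.001 Si apfu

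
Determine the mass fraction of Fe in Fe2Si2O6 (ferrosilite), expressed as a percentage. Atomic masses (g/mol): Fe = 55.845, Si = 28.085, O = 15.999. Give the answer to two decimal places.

42.33 mass %

M(Fe2Si2O6) = 263.854 g/mol.
Fe contributes 2 × 55.845 = 111.690 g per mole.
111.690/263.854 = 0.4233 → 42.33%.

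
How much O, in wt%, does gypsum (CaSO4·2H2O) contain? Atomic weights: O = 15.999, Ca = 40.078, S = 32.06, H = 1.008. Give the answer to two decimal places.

M(CaSO4·2H2O) = 172.164 g/mol.
O contributes 6 × 15.999 = 95.994 g per mole.
95.994/172.164 = 0.5576 → 55.76%.

55.76 wt%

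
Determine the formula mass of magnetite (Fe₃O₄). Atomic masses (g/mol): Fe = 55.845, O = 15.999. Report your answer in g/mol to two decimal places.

Fe: 3 × 55.845 = 167.5350
O: 4 × 15.999 = 63.9960
Summing the contributions gives the formula mass.

231.53 g/mol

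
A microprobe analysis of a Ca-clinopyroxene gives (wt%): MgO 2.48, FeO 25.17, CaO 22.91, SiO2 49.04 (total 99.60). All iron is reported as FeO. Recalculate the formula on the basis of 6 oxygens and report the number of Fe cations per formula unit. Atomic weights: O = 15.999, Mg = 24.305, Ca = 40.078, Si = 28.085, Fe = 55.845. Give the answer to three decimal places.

0.857 Fe apfu

MgO: 2.48/40.304 = 0.06153 mol → 0.06153 mol Mg, 0.06153 mol O.
FeO: 25.17/71.844 = 0.35034 mol → 0.35034 mol Fe, 0.35034 mol O.
CaO: 22.91/56.077 = 0.40855 mol → 0.40855 mol Ca, 0.40855 mol O.
SiO2: 49.04/60.083 = 0.81620 mol → 0.81620 mol Si, 1.63240 mol O.
Total oxygen = 2.45282 mol. Normalization factor = 6/2.45282 = 2.44616.
Fe per 6 O = 0.35034 × 2.44616 = 0.857.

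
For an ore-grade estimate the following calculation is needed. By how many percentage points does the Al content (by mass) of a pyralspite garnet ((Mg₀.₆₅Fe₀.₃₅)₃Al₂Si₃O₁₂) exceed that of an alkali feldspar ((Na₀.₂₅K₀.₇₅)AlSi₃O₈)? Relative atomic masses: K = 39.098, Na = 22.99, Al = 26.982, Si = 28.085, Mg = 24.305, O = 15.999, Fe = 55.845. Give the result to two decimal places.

M((Mg₀.₆₅Fe₀.₃₅)₃Al₂Si₃O₁₂) = 436.239 g/mol, so wt% Al = 53.964/436.239 × 100 = 12.37%.
M((Na₀.₂₅K₀.₇₅)AlSi₃O₈) = 274.300 g/mol, so wt% Al = 26.982/274.300 × 100 = 9.84%.
12.37 − 9.84 = 2.53 pp.

2.53 percentage points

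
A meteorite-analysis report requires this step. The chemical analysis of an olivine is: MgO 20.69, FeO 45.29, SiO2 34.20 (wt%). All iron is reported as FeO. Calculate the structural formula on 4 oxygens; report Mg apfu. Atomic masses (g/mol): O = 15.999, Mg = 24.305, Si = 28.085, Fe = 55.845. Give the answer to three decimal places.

MgO: 20.69/40.304 = 0.51335 mol → 0.51335 mol Mg, 0.51335 mol O.
FeO: 45.29/71.844 = 0.63039 mol → 0.63039 mol Fe, 0.63039 mol O.
SiO2: 34.20/60.083 = 0.56921 mol → 0.56921 mol Si, 1.13842 mol O.
Total oxygen = 2.28216 mol. Normalization factor = 4/2.28216 = 1.75273.
Mg per 4 O = 0.51335 × 1.75273 = 0.900.

0.900 Mg apfu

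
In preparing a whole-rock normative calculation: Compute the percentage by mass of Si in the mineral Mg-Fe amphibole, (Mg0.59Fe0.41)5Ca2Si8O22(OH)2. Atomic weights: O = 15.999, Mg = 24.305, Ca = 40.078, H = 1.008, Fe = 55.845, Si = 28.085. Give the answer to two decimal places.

25.62 weight percent

Molar mass of (Mg0.59Fe0.41)5Ca2Si8O22(OH)2: 2.95×24.305 + 2.05×55.845 + 2×40.078 + 8×28.085 + 24×15.999 + 2×1.008 = 877.010 g/mol.
Mass of Si per formula unit: 8 × 28.085 = 224.680 g.
Weight fraction Si = 224.680 / 877.010 = 0.2562.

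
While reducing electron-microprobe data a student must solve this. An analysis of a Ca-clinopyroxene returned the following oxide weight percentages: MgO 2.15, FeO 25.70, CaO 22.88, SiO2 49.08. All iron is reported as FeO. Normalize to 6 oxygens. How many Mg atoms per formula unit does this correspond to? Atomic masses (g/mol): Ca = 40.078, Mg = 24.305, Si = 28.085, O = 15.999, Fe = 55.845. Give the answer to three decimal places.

2.15 wt% MgO ÷ 40.304 g/mol = 0.05334 mol, giving 0.05334 Mg and 0.05334 O.
25.70 wt% FeO ÷ 71.844 g/mol = 0.35772 mol, giving 0.35772 Fe and 0.35772 O.
22.88 wt% CaO ÷ 56.077 g/mol = 0.40801 mol, giving 0.40801 Ca and 0.40801 O.
49.08 wt% SiO2 ÷ 60.083 g/mol = 0.81687 mol, giving 0.81687 Si and 1.63374 O.
Oxygen sums to 2.45281; scaling by 6/2.45281 = 2.44617 puts the formula on 6 O.
Mg: 0.05334 × 2.44617 = 0.130 atoms per formula unit.

0.130 Mg apfu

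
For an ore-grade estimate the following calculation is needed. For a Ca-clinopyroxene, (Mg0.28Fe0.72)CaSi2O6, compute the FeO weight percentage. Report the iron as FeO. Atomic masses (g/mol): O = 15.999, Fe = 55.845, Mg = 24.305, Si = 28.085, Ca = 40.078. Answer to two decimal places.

21.62 wt%

Formula mass = 239.256 g/mol.
0.72 Fe → 0.7200 mol FeO per formula unit; M(FeO) = 71.844, so FeO mass = 51.728 g.
51.728/239.256 × 100 = 21.62 wt%.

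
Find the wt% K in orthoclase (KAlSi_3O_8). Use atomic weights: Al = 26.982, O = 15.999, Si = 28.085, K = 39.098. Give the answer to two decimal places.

14.05 weight percent

Molar mass of KAlSi_3O_8: 1×39.098 + 1×26.982 + 3×28.085 + 8×15.999 = 278.327 g/mol.
Mass of K per formula unit: 1 × 39.098 = 39.098 g.
Weight fraction K = 39.098 / 278.327 = 0.1405.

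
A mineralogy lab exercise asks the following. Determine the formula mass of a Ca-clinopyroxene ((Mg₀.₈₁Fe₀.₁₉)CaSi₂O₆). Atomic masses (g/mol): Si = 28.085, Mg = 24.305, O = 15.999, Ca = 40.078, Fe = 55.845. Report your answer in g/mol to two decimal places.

M = 0.81×24.305 + 0.19×55.845 + 1×40.078 + 2×28.085 + 6×15.999

222.54 g/mol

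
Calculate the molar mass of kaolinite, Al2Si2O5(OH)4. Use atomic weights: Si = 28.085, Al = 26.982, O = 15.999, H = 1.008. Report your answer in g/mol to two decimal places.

M = 2(26.982) + 2(28.085) + 9(15.999) + 4(1.008)

258.16 g/mol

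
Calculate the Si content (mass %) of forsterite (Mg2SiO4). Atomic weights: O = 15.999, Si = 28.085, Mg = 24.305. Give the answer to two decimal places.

19.96 mass %

M(Mg2SiO4) = 140.691 g/mol.
Si contributes 1 × 28.085 = 28.085 g per mole.
28.085/140.691 = 0.1996 → 19.96%.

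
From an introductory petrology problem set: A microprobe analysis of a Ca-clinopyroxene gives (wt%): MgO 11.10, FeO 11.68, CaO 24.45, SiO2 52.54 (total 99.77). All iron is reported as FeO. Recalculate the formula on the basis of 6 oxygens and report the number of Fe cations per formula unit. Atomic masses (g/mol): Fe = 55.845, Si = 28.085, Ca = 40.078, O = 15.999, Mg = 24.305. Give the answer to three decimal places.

MgO: 11.10/40.304 = 0.27541 mol → 0.27541 mol Mg, 0.27541 mol O.
FeO: 11.68/71.844 = 0.16257 mol → 0.16257 mol Fe, 0.16257 mol O.
CaO: 24.45/56.077 = 0.43601 mol → 0.43601 mol Ca, 0.43601 mol O.
SiO2: 52.54/60.083 = 0.87446 mol → 0.87446 mol Si, 1.74892 mol O.
Total oxygen = 2.62291 mol. Normalization factor = 6/2.62291 = 2.28754.
Fe per 6 O = 0.16257 × 2.28754 = 0.372.

0.372 Fe apfu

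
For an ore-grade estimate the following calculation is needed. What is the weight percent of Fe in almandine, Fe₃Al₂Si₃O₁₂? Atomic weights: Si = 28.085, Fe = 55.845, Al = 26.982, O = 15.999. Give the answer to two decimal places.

Molar mass of Fe₃Al₂Si₃O₁₂: 3×55.845 + 2×26.982 + 3×28.085 + 12×15.999 = 497.742 g/mol.
Mass of Fe per formula unit: 3 × 55.845 = 167.535 g.
Weight fraction Fe = 167.535 / 497.742 = 0.3366.

33.66 wt%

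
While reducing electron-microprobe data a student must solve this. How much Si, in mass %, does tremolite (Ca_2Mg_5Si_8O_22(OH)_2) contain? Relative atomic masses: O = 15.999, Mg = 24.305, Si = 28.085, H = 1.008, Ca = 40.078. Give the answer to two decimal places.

Formula mass = 2·40.078 + 5·24.305 + 8·28.085 + 24·15.999 + 2·1.008 = 812.353 g/mol, of which 224.680 g is Si.
So Si makes up 224.680/812.353 = 0.2766 of the mass, i.e. 27.66%.

27.66 mass %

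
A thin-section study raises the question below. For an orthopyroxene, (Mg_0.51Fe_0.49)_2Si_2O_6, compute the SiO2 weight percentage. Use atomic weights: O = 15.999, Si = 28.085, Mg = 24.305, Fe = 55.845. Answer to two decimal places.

51.87 wt%

Formula mass = 231.683 g/mol.
2 Si → 2.0000 mol SiO2 per formula unit; M(SiO2) = 60.083, so SiO2 mass = 120.166 g.
120.166/231.683 × 100 = 51.87 wt%.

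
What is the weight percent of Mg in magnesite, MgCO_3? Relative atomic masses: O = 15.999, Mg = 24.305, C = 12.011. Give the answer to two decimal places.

28.83 wt%

Formula mass = 1×24.305 + 1×12.011 + 3×15.999 = 84.313 g/mol, of which 24.305 g is Mg.
So Mg makes up 24.305/84.313 = 0.2883 of the mass, i.e. 28.83%.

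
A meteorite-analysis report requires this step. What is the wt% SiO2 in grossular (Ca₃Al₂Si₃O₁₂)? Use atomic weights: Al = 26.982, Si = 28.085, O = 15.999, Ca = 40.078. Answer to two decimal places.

M(Ca₃Al₂Si₃O₁₂) = 450.441 g/mol; M(SiO2) = 60.083 g/mol.
Moles SiO2 per formula unit = 3 Si ÷ 1 = 3.0000.
SiO2 fraction = (3.0000 × 60.083) / 450.441 = 180.249/450.441 = 0.4002.

40.02 wt%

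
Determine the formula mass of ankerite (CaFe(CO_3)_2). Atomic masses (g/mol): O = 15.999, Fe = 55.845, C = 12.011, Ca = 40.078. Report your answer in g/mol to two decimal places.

215.94 g/mol

The formula mass is the sum 1×40.078 + 1×55.845 + 2×12.011 + 6×15.999.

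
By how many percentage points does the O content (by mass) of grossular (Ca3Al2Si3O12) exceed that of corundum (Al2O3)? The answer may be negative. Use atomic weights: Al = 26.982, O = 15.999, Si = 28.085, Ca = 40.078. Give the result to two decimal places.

M(Ca3Al2Si3O12) = 450.441 g/mol, so wt% O = 191.988/450.441 × 100 = 42.62%.
M(Al2O3) = 101.961 g/mol, so wt% O = 47.997/101.961 × 100 = 47.07%.
42.62 − 47.07 = -4.45 pp.

-4.45 percentage points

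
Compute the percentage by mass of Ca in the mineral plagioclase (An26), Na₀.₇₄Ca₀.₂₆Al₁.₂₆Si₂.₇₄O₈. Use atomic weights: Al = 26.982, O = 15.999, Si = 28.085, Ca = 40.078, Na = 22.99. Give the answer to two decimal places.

M(Na₀.₇₄Ca₀.₂₆Al₁.₂₆Si₂.₇₄O₈) = 266.375 g/mol.
Ca contributes 0.26 × 40.078 = 10.420 g per mole.
10.420/266.375 = 0.0391 → 3.91%.

3.91 mass %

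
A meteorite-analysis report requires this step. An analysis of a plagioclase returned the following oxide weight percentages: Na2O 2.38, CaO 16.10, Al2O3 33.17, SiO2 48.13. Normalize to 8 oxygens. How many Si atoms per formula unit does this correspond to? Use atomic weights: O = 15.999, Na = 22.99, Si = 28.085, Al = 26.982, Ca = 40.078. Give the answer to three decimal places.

Na2O (M=61.979): mol = 0.03840; Na = 0.07680, O = 0.03840.
CaO (M=56.077): mol = 0.28711; Ca = 0.28711, O = 0.28711.
Al2O3 (M=101.961): mol = 0.32532; Al = 0.65064, O = 0.97596.
SiO2 (M=60.083): mol = 0.80106; Si = 0.80106, O = 1.60212.
ΣO = 2.90359; factor = 8/ΣO = 2.75521.
Si apfu = 0.80106 × 2.75521 = 2.207.

2.207 Si apfu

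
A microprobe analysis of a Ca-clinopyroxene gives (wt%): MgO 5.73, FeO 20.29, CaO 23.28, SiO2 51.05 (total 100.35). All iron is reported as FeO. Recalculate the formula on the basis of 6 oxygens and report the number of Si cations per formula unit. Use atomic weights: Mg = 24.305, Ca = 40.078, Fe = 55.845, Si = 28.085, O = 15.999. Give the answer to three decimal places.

MgO (M=40.304): mol = 0.14217; Mg = 0.14217, O = 0.14217.
FeO (M=71.844): mol = 0.28242; Fe = 0.28242, O = 0.28242.
CaO (M=56.077): mol = 0.41514; Ca = 0.41514, O = 0.41514.
SiO2 (M=60.083): mol = 0.84966; Si = 0.84966, O = 1.69932.
ΣO = 2.53905; factor = 6/ΣO = 2.36309.
Si apfu = 0.84966 × 2.36309 = 2.008.

2.008 Si apfu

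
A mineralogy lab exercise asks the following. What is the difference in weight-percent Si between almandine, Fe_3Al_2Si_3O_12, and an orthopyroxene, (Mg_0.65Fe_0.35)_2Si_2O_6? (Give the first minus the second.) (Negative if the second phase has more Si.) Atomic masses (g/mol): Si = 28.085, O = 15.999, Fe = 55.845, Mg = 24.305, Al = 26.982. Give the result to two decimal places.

-8.28 percentage points

M(Fe_3Al_2Si_3O_12) = 497.742 g/mol, so wt% Si = 84.255/497.742 × 100 = 16.93%.
M((Mg_0.65Fe_0.35)_2Si_2O_6) = 222.852 g/mol, so wt% Si = 56.170/222.852 × 100 = 25.21%.
16.93 − 25.21 = -8.28 pp.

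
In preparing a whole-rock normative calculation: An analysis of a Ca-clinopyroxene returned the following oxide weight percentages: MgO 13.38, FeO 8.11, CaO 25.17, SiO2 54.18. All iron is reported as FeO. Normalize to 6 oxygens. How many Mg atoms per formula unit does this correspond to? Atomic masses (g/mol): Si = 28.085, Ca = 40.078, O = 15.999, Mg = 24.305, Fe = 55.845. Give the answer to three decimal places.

0.738 Mg apfu

MgO (M=40.304): mol = 0.33198; Mg = 0.33198, O = 0.33198.
FeO (M=71.844): mol = 0.11288; Fe = 0.11288, O = 0.11288.
CaO (M=56.077): mol = 0.44885; Ca = 0.44885, O = 0.44885.
SiO2 (M=60.083): mol = 0.90175; Si = 0.90175, O = 1.80350.
ΣO = 2.69721; factor = 6/ΣO = 2.22452.
Mg apfu = 0.33198 × 2.22452 = 0.738.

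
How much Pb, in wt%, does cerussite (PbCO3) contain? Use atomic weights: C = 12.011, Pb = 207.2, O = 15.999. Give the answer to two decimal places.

M(PbCO3) = 267.208 g/mol.
Pb contributes 1 × 207.2 = 207.200 g per mole.
207.200/267.208 = 0.7754 → 77.54%.

77.54 wt%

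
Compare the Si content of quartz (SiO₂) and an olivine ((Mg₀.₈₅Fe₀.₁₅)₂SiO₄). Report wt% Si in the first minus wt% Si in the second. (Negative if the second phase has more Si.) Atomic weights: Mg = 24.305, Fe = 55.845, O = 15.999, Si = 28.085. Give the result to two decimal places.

28.04 percentage points

First mineral: 28.085 g Si in 60.083 g formula = 46.74 wt% Si.
Second mineral: 28.085 g Si in 150.153 g formula = 18.70 wt% Si.
46.74% − 18.70% gives a difference of 28.04 percentage points.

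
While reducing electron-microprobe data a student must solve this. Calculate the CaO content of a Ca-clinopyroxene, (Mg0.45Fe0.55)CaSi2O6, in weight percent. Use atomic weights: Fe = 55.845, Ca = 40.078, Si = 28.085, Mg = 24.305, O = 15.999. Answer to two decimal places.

M((Mg0.45Fe0.55)CaSi2O6) = 233.894 g/mol; M(CaO) = 56.077 g/mol.
Moles CaO per formula unit = 1 Ca ÷ 1 = 1.0000.
CaO fraction = (1.0000 × 56.077) / 233.894 = 56.077/233.894 = 0.2398.

23.98 wt%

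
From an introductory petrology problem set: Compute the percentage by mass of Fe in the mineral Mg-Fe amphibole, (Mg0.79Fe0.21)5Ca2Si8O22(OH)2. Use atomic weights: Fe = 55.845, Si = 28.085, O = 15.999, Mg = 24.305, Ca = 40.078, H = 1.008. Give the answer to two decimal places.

Formula mass = 3.95×24.305 + 1.05×55.845 + 2×40.078 + 8×28.085 + 24×15.999 + 2×1.008 = 845.470 g/mol, of which 58.637 g is Fe.
So Fe makes up 58.637/845.470 = 0.0694 of the mass, i.e. 6.94%.

6.94 mass %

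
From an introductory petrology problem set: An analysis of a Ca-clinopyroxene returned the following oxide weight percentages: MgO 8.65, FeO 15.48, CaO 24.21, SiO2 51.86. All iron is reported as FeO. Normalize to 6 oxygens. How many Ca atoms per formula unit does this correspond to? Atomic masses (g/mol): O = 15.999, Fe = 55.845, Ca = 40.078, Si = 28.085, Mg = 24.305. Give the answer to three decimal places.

MgO (M=40.304): mol = 0.21462; Mg = 0.21462, O = 0.21462.
FeO (M=71.844): mol = 0.21547; Fe = 0.21547, O = 0.21547.
CaO (M=56.077): mol = 0.43173; Ca = 0.43173, O = 0.43173.
SiO2 (M=60.083): mol = 0.86314; Si = 0.86314, O = 1.72628.
ΣO = 2.58810; factor = 6/ΣO = 2.31830.
Ca apfu = 0.43173 × 2.31830 = 1.001.

1.001 Ca apfu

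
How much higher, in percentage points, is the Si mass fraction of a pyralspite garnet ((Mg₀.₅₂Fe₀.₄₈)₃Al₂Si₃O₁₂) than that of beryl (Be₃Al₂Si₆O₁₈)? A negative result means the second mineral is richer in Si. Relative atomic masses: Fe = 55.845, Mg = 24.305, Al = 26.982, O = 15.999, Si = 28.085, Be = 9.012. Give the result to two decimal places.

-12.57 percentage points

First mineral: 84.255 g Si in 448.540 g formula = 18.78 wt% Si.
Second mineral: 168.510 g Si in 537.492 g formula = 31.35 wt% Si.
18.78% − 31.35% gives a difference of -12.57 percentage points.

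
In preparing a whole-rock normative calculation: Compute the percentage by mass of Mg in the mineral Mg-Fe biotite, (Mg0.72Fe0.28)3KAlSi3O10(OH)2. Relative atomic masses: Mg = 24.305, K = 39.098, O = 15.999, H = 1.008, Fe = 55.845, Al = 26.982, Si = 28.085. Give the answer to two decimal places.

11.83 wt%

M((Mg0.72Fe0.28)3KAlSi3O10(OH)2) = 443.748 g/mol.
Mg contributes 2.16 × 24.305 = 52.499 g per mole.
52.499/443.748 = 0.1183 → 11.83%.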